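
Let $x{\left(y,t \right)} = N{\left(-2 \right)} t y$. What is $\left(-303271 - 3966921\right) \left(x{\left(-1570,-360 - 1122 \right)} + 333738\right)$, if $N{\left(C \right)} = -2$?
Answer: $18446127730464$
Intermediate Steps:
$x{\left(y,t \right)} = - 2 t y$
$\left(-303271 - 3966921\right) \left(x{\left(-1570,-360 - 1122 \right)} + 333738\right) = \left(-303271 - 3966921\right) \left(\left(-2\right) \left(-360 - 1122\right) \left(-1570\right) + 333738\right) = - 4270192 \left(\left(-2\right) \left(-360 - 1122\right) \left(-1570\right) + 333738\right) = - 4270192 \left(\left(-2\right) \left(-1482\right) \left(-1570\right) + 333738\right) = - 4270192 \left(-4653480 + 333738\right) = \left(-4270192\right) \left(-4319742\right) = 18446127730464$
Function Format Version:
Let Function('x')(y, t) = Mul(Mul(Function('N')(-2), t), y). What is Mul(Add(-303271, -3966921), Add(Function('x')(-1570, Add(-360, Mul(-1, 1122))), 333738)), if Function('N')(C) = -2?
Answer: 18446127730464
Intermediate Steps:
Function('x')(y, t) = Mul(-2, t, y) (Function('x')(y, t) = Mul(Mul(-2, t), y) = Mul(-2, t, y))
Mul(Add(-303271, -3966921), Add(Function('x')(-1570, Add(-360, Mul(-1, 1122))), 333738)) = Mul(Add(-303271, -3966921), Add(Mul(-2, Add(-360, Mul(-1, 1122)), -1570), 333738)) = Mul(-4270192, Add(Mul(-2, Add(-360, -1122), -1570), 333738)) = Mul(-4270192, Add(Mul(-2, -1482, -1570), 333738)) = Mul(-4270192, Add(-4653480, 333738)) = Mul(-4270192, -4319742) = 18446127730464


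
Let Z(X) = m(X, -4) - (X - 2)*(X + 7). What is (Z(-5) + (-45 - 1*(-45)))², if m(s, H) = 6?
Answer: 400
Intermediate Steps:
Z(X) = 6 - (-2 + X)*(7 + X) (Z(X) = 6 - (X - 2)*(X + 7) = 6 - (-2 + X)*(7 + X))
(Z(-5) + (-45 - 1*(-45)))² = ((20 - 1*(-5)² - 5*(-5)) + (-45 - 1*(-45)))² = ((20 - 1*25 + 25) + (-45 + 45))² = ((20 - 25 + 25) + 0)² = (20 + 0)² = 20² = 400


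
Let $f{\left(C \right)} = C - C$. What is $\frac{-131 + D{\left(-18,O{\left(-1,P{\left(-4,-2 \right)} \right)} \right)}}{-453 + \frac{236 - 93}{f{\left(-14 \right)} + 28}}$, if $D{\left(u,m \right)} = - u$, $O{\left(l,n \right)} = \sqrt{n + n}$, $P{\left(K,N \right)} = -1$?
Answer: $\frac{3164}{12541} \approx 0.25229$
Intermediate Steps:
$f{\left(C \right)} = 0$
$O{\left(l,n \right)} = \sqrt{2} \sqrt{n}$ ($O{\left(l,n \right)} = \sqrt{2 n} = \sqrt{2} \sqrt{n}$)
$\frac{-131 + D{\left(-18,O{\left(-1,P{\left(-4,-2 \right)} \right)} \right)}}{-453 + \frac{236 - 93}{f{\left(-14 \right)} + 28}} = \frac{-131 - -18}{-453 + \frac{236 - 93}{0 + 28}} = \frac{-131 + 18}{-453 + \frac{143}{28}} = - \frac{113}{-453 + 143 \cdot \frac{1}{28}} = - \frac{113}{-453 + \frac{143}{28}} = - \frac{113}{- \frac{12541}{28}} = \left(-113\right) \left(- \frac{28}{12541}\right) = \frac{3164}{12541}$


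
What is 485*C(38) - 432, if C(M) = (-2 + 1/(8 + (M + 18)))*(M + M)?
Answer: -1177217/16 ≈ -73576.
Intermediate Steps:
C(M) = 2*M*(-2 + 1/(26 + M)) (C(M) = (-2 + 1/(8 + (18 + M)))*(2*M) = (-2 + 1/(26 + M))*(2*M) = 2*M*(-2 + 1/(26 + M)))
485*C(38) - 432 = 485*(-2*38*(51 + 2*38)/(26 + 38)) - 432 = 485*(-2*38*(51 + 76)/64) - 432 = 485*(-2*38*1/64*127) - 432 = 485*(-2413/16) - 432 = -1170305/16 - 432 = -1177217/16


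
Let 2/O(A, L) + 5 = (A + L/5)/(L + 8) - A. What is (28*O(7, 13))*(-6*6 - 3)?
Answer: 19110/101 ≈ 189.21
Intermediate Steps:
O(A, L) = 2/(-5 - A + (A + L/5)/(8 + L)) (O(A, L) = 2/(-5 + ((A + L/5)/(L + 8) - A)) = 2/(-5 + ((A + L*(⅕))/(8 + L) - A)) = 2/(-5 + ((A + L/5)/(8 + L) - A)) = 2/(-5 + (-A + (A + L/5)/(8 + L))) = 2/(-5 - A + (A + L/5)/(8 + L)))
(28*O(7, 13))*(-6*6 - 3) = (28*(10*(-8 - 1*13)/(200 + 24*13 + 35*7 + 5*7*13)))*(-6*6 - 3) = (28*(10*(-8 - 13)/(200 + 312 + 245 + 455)))*(-36 - 3) = (28*(10*(-21)/1212))*(-39) = (28*(10*(1/1212)*(-21)))*(-39) = (28*(-35/202))*(-39) = -490/101*(-39) = 19110/101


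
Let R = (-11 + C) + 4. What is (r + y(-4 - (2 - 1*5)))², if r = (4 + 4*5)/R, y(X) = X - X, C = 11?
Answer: 36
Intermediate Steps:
R = 4 (R = (-11 + 11) + 4 = 0 + 4 = 4)
y(X) = 0
r = 6 (r = (4 + 4*5)/4 = (4 + 20)*(¼) = 24*(¼) = 6)
(r + y(-4 - (2 - 1*5)))² = (6 + 0)² = 6² = 36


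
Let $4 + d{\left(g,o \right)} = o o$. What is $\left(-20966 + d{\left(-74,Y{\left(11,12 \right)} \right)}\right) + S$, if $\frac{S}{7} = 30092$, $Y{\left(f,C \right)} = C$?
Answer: $189818$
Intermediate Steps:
$S = 210644$ ($S = 7 \cdot 30092 = 210644$)
$d{\left(g,o \right)} = -4 + o^{2}$ ($d{\left(g,o \right)} = -4 + o o = -4 + o^{2}$)
$\left(-20966 + d{\left(-74,Y{\left(11,12 \right)} \right)}\right) + S = \left(-20966 - \left(4 - 12^{2}\right)\right) + 210644 = \left(-20966 + \left(-4 + 144\right)\right) + 210644 = \left(-20966 + 140\right) + 210644 = -20826 + 210644 = 189818$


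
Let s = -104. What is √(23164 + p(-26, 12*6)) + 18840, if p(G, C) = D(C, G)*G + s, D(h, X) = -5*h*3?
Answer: 18840 + 2*√12785 ≈ 19066.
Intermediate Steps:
D(h, X) = -15*h
p(G, C) = -104 - 15*C*G (p(G, C) = (-15*C)*G - 104 = -15*C*G - 104 = -104 - 15*C*G)
√(23164 + p(-26, 12*6)) + 18840 = √(23164 + (-104 - 15*12*6*(-26))) + 18840 = √(23164 + (-104 - 15*72*(-26))) + 18840 = √(23164 + (-104 + 28080)) + 18840 = √(23164 + 27976) + 18840 = √51140 + 18840 = 2*√12785 + 18840 = 18840 + 2*√12785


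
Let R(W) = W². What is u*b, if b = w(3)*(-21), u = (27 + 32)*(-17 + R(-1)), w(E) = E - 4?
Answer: -19824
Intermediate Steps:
w(E) = -4 + E
u = -944 (u = (27 + 32)*(-17 + (-1)²) = 59*(-17 + 1) = 59*(-16) = -944)
b = 21 (b = (-4 + 3)*(-21) = -1*(-21) = 21)
u*b = -944*21 = -19824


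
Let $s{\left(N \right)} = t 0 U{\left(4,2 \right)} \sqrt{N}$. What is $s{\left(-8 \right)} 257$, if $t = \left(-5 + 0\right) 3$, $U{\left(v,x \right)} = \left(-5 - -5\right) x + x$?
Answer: $0$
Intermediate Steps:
$U{\left(v,x \right)} = x$ ($U{\left(v,x \right)} = \left(-5 + 5\right) x + x = 0 x + x = 0 + x = x$)
$t = -15$ ($t = \left(-5\right) 3 = -15$)
$s{\left(N \right)} = 0$ ($s{\left(N \right)} = \left(-15\right) 0 \cdot 2 \sqrt{N} = 0 \cdot 2 \sqrt{N} = 0 \sqrt{N} = 0$)
$s{\left(-8 \right)} 257 = 0 \cdot 257 = 0$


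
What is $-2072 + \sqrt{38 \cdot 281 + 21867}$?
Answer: $-2072 + \sqrt{32545} \approx -1891.6$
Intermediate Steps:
$-2072 + \sqrt{38 \cdot 281 + 21867} = -2072 + \sqrt{10678 + 21867} = -2072 + \sqrt{32545}$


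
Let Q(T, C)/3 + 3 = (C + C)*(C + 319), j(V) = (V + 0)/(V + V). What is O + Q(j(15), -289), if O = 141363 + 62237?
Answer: 151571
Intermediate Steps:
O = 203600
j(V) = ½ (j(V) = V/((2*V)) = V*(1/(2*V)) = ½)
Q(T, C) = -9 + 6*C*(319 + C) (Q(T, C) = -9 + 3*((C + C)*(C + 319)) = -9 + 3*((2*C)*(319 + C)) = -9 + 3*(2*C*(319 + C)) = -9 + 6*C*(319 + C))
O + Q(j(15), -289) = 203600 + (-9 + 6*(-289)² + 1914*(-289)) = 203600 + (-9 + 6*83521 - 553146) = 203600 + (-9 + 501126 - 553146) = 203600 - 52029 = 151571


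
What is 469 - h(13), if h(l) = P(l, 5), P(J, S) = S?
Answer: 464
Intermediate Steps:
h(l) = 5
469 - h(13) = 469 - 1*5 = 469 - 5 = 464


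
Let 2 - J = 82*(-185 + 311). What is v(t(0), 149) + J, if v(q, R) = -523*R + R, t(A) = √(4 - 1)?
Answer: -88108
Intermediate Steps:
t(A) = √3
v(q, R) = -522*R
J = -10330 (J = 2 - 82*(-185 + 311) = 2 - 82*126 = 2 - 1*10332 = 2 - 10332 = -10330)
v(t(0), 149) + J = -522*149 - 10330 = -77778 - 10330 = -88108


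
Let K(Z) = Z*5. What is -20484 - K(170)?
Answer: -21334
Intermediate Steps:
K(Z) = 5*Z
-20484 - K(170) = -20484 - 5*170 = -20484 - 1*850 = -20484 - 850 = -21334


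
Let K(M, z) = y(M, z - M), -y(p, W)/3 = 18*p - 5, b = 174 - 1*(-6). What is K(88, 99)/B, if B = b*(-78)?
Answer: 1579/4680 ≈ 0.33739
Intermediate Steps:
b = 180 (b = 174 + 6 = 180)
y(p, W) = 15 - 54*p (y(p, W) = -3*(18*p - 5) = -3*(-5 + 18*p) = 15 - 54*p)
K(M, z) = 15 - 54*M
B = -14040 (B = 180*(-78) = -14040)
K(88, 99)/B = (15 - 54*88)/(-14040) = (15 - 4752)*(-1/14040) = -4737*(-1/14040) = 1579/4680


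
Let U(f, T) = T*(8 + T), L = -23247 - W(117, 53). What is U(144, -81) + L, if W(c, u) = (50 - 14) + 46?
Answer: -17416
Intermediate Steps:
W(c, u) = 82 (W(c, u) = 36 + 46 = 82)
L = -23329 (L = -23247 - 1*82 = -23247 - 82 = -23329)
U(144, -81) + L = -81*(8 - 81) - 23329 = -81*(-73) - 23329 = 5913 - 23329 = -17416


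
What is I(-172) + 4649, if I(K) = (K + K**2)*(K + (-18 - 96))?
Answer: -8407183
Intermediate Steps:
I(K) = (-114 + K)*(K + K**2) (I(K) = (K + K**2)*(K - 114) = (K + K**2)*(-114 + K) = (-114 + K)*(K + K**2))
I(-172) + 4649 = -172*(-114 + (-172)**2 - 113*(-172)) + 4649 = -172*(-114 + 29584 + 19436) + 4649 = -172*48906 + 4649 = -8411832 + 4649 = -8407183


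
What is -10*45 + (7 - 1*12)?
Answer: -455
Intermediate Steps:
-10*45 + (7 - 1*12) = -450 + (7 - 12) = -450 - 5 = -455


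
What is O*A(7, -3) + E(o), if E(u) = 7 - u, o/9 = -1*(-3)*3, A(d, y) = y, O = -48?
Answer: 70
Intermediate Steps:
o = 81 (o = 9*(-1*(-3)*3) = 9*(3*3) = 9*9 = 81)
O*A(7, -3) + E(o) = -48*(-3) + (7 - 1*81) = 144 + (7 - 81) = 144 - 74 = 70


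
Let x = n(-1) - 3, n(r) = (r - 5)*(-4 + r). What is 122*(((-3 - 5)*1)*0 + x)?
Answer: 3294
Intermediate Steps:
n(r) = (-5 + r)*(-4 + r)
x = 27 (x = (20 + (-1)² - 9*(-1)) - 3 = (20 + 1 + 9) - 3 = 30 - 3 = 27)
122*(((-3 - 5)*1)*0 + x) = 122*(((-3 - 5)*1)*0 + 27) = 122*(-8*1*0 + 27) = 122*(-8*0 + 27) = 122*(0 + 27) = 122*27 = 3294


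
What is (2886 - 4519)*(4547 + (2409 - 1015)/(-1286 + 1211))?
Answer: -554617423/75 ≈ -7.3949e+6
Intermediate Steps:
(2886 - 4519)*(4547 + (2409 - 1015)/(-1286 + 1211)) = -1633*(4547 + 1394/(-75)) = -1633*(4547 + 1394*(-1/75)) = -1633*(4547 - 1394/75) = -1633*339631/75 = -554617423/75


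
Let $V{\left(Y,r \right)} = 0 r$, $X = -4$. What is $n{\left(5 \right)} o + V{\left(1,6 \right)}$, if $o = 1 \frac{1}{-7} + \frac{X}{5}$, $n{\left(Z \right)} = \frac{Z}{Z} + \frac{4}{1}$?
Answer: $- \frac{33}{7} \approx -4.7143$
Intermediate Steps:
$V{\left(Y,r \right)} = 0$
$n{\left(Z \right)} = 5$ ($n{\left(Z \right)} = 1 + 4 \cdot 1 = 1 + 4 = 5$)
$o = - \frac{33}{35}$ ($o = 1 \frac{1}{-7} - \frac{4}{5} = 1 \left(- \frac{1}{7}\right) - \frac{4}{5} = - \frac{1}{7} - \frac{4}{5} = - \frac{33}{35} \approx -0.94286$)
$n{\left(5 \right)} o + V{\left(1,6 \right)} = 5 \left(- \frac{33}{35}\right) + 0 = - \frac{33}{7} + 0 = - \frac{33}{7}$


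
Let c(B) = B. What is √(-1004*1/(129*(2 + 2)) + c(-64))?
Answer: I*√1097403/129 ≈ 8.1207*I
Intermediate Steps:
√(-1004*1/(129*(2 + 2)) + c(-64)) = √(-1004*1/(129*(2 + 2)) - 64) = √(-1004/(129*4) - 64) = √(-1004/516 - 64) = √(-1004*1/516 - 64) = √(-251/129 - 64) = √(-8507/129) = I*√1097403/129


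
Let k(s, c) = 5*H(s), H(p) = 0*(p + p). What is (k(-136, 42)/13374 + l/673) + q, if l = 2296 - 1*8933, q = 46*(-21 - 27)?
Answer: -1492621/673 ≈ -2217.9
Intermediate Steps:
H(p) = 0 (H(p) = 0*(2*p) = 0)
q = -2208 (q = 46*(-48) = -2208)
k(s, c) = 0 (k(s, c) = 5*0 = 0)
l = -6637 (l = 2296 - 8933 = -6637)
(k(-136, 42)/13374 + l/673) + q = (0/13374 - 6637/673) - 2208 = (0*(1/13374) - 6637*1/673) - 2208 = (0 - 6637/673) - 2208 = -6637/673 - 2208 = -1492621/673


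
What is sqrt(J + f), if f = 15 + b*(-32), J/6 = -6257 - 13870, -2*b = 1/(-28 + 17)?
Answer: I*sqrt(14610563)/11 ≈ 347.49*I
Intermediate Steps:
b = 1/22 (b = -1/(2*(-28 + 17)) = -1/2/(-11) = -1/2*(-1/11) = 1/22 ≈ 0.045455)
J = -120762 (J = 6*(-6257 - 13870) = 6*(-20127) = -120762)
f = 149/11 (f = 15 + (1/22)*(-32) = 15 - 16/11 = 149/11 ≈ 13.545)
sqrt(J + f) = sqrt(-120762 + 149/11) = sqrt(-1328233/11) = I*sqrt(14610563)/11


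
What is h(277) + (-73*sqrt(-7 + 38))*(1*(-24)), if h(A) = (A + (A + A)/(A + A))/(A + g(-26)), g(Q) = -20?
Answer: 278/257 + 1752*sqrt(31) ≈ 9755.8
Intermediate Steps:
h(A) = (1 + A)/(-20 + A) (h(A) = (A + (A + A)/(A + A))/(A - 20) = (A + (2*A)/((2*A)))/(-20 + A) = (A + (2*A)*(1/(2*A)))/(-20 + A) = (A + 1)/(-20 + A) = (1 + A)/(-20 + A))
h(277) + (-73*sqrt(-7 + 38))*(1*(-24)) = (1 + 277)/(-20 + 277) + (-73*sqrt(-7 + 38))*(1*(-24)) = 278/257 - 73*sqrt(31)*(-24) = (1/257)*278 + 1752*sqrt(31) = 278/257 + 1752*sqrt(31)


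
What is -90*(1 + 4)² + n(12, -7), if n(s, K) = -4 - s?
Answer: -2266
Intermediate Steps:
-90*(1 + 4)² + n(12, -7) = -90*(1 + 4)² + (-4 - 1*12) = -90*5² + (-4 - 12) = -90*25 - 16 = -2250 - 16 = -2266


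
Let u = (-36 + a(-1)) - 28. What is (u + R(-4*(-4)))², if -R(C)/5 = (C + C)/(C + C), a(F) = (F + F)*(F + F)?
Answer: 4225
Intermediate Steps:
a(F) = 4*F² (a(F) = (2*F)*(2*F) = 4*F²)
R(C) = -5 (R(C) = -5*(C + C)/(C + C) = -5*2*C/(2*C) = -5*2*C*1/(2*C) = -5*1 = -5)
u = -60 (u = (-36 + 4*(-1)²) - 28 = (-36 + 4*1) - 28 = (-36 + 4) - 28 = -32 - 28 = -60)
(u + R(-4*(-4)))² = (-60 - 5)² = (-65)² = 4225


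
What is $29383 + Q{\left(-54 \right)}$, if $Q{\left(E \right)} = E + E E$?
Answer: $32245$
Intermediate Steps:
$Q{\left(E \right)} = E + E^{2}$
$29383 + Q{\left(-54 \right)} = 29383 - 54 \left(1 - 54\right) = 29383 - -2862 = 29383 + 2862 = 32245$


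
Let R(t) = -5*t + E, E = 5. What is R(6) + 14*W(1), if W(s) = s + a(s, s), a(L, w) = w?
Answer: 3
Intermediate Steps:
W(s) = 2*s (W(s) = s + s = 2*s)
R(t) = 5 - 5*t (R(t) = -5*t + 5 = 5 - 5*t)
R(6) + 14*W(1) = (5 - 5*6) + 14*(2*1) = (5 - 30) + 14*2 = -25 + 28 = 3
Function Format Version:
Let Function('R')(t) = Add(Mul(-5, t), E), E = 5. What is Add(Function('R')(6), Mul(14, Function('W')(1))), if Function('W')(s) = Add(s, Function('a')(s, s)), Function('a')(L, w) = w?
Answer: 3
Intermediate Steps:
Function('W')(s) = Mul(2, s) (Function('W')(s) = Add(s, s) = Mul(2, s))
Function('R')(t) = Add(5, Mul(-5, t)) (Function('R')(t) = Add(Mul(-5, t), 5) = Add(5, Mul(-5, t)))
Add(Function('R')(6), Mul(14, Function('W')(1))) = Add(Add(5, Mul(-5, 6)), Mul(14, Mul(2, 1))) = Add(Add(5, -30), Mul(14, 2)) = Add(-25, 28) = 3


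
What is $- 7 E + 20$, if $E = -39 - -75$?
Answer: $-232$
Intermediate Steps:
$E = 36$ ($E = -39 + 75 = 36$)
$- 7 E + 20 = \left(-7\right) 36 + 20 = -252 + 20 = -232$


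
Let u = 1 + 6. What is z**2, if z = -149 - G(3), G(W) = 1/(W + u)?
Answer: 2223081/100 ≈ 22231.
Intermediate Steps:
u = 7
G(W) = 1/(7 + W) (G(W) = 1/(W + 7) = 1/(7 + W))
z = -1491/10 (z = -149 - 1/(7 + 3) = -149 - 1/10 = -1491/10 ≈ -149.10)
z**2 = (-1491/10)**2 = 2223081/100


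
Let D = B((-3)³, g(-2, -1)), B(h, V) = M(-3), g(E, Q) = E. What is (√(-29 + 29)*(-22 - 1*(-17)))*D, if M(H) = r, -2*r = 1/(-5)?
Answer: 0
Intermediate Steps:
r = ⅒ (r = -½/(-5) = -½*(-⅕) = ⅒ ≈ 0.10000)
M(H) = ⅒
B(h, V) = ⅒
D = ⅒ ≈ 0.10000
(√(-29 + 29)*(-22 - 1*(-17)))*D = (√(-29 + 29)*(-22 - 1*(-17)))*(⅒) = (√0*(-22 + 17))*(⅒) = (0*(-5))*(⅒) = 0*(⅒) = 0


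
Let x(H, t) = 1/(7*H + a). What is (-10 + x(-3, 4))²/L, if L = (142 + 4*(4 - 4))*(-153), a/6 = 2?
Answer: -8281/1759806 ≈ -0.0047056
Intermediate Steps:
a = 12 (a = 6*2 = 12)
x(H, t) = 1/(12 + 7*H) (x(H, t) = 1/(7*H + 12) = 1/(12 + 7*H))
L = -21726 (L = (142 + 4*0)*(-153) = (142 + 0)*(-153) = 142*(-153) = -21726)
(-10 + x(-3, 4))²/L = (-10 + 1/(12 + 7*(-3)))²/(-21726) = (-10 + 1/(12 - 21))²*(-1/21726) = (-10 + 1/(-9))²*(-1/21726) = (-10 - ⅑)²*(-1/21726) = (-91/9)²*(-1/21726) = (8281/81)*(-1/21726) = -8281/1759806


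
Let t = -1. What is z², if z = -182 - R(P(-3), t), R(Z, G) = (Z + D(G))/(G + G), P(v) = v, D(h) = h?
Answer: 33856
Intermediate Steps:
R(Z, G) = (G + Z)/(2*G) (R(Z, G) = (Z + G)/(G + G) = (G + Z)/((2*G)) = (G + Z)*(1/(2*G)) = (G + Z)/(2*G))
z = -184 (z = -182 - (-1 - 3)/(2*(-1)) = -182 - (-1)*(-4)/2 = -182 - 1*2 = -182 - 2 = -184)
z² = (-184)² = 33856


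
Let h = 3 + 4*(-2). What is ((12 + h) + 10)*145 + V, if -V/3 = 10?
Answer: 2435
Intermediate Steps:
h = -5 (h = 3 - 8 = -5)
V = -30 (V = -3*10 = -30)
((12 + h) + 10)*145 + V = ((12 - 5) + 10)*145 - 30 = (7 + 10)*145 - 30 = 17*145 - 30 = 2465 - 30 = 2435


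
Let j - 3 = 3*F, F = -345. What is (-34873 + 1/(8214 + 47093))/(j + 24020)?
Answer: -964360505/635698658 ≈ -1.5170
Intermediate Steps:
j = -1032 (j = 3 + 3*(-345) = 3 - 1035 = -1032)
(-34873 + 1/(8214 + 47093))/(j + 24020) = (-34873 + 1/(8214 + 47093))/(-1032 + 24020) = (-34873 + 1/55307)/22988 = (-34873 + 1/55307)*(1/22988) = -1928721010/55307*1/22988 = -964360505/635698658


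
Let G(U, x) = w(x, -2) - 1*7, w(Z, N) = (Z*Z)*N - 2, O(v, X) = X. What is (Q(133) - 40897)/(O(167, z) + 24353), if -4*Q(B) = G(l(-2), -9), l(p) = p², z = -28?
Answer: -163417/97300 ≈ -1.6795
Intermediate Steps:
w(Z, N) = -2 + N*Z² (w(Z, N) = Z²*N - 2 = N*Z² - 2 = -2 + N*Z²)
G(U, x) = -9 - 2*x² (G(U, x) = (-2 - 2*x²) - 1*7 = (-2 - 2*x²) - 7 = -9 - 2*x²)
Q(B) = 171/4 (Q(B) = -(-9 - 2*(-9)²)/4 = -(-9 - 2*81)/4 = -(-9 - 162)/4 = -¼*(-171) = 171/4)
(Q(133) - 40897)/(O(167, z) + 24353) = (171/4 - 40897)/(-28 + 24353) = -163417/4/24325 = -163417/4*1/24325 = -163417/97300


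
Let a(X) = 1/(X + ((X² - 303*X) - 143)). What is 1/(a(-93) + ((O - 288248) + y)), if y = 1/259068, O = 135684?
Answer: -2369954064/361569671746181 ≈ -6.5546e-6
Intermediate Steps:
y = 1/259068 ≈ 3.8600e-6
a(X) = 1/(-143 + X² - 302*X) (a(X) = 1/(X + (-143 + X² - 303*X)) = 1/(-143 + X² - 302*X))
1/(a(-93) + ((O - 288248) + y)) = 1/(1/(-143 + (-93)² - 302*(-93)) + ((135684 - 288248) + 1/259068)) = 1/(1/(-143 + 8649 + 28086) + (-152564 + 1/259068)) = 1/(1/36592 - 39524450351/259068) = 1/(-361569671746181/2369954064) = -2369954064/361569671746181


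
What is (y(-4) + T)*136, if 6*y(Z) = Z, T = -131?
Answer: -53720/3 ≈ -17907.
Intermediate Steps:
y(Z) = Z/6
(y(-4) + T)*136 = ((⅙)*(-4) - 131)*136 = (-⅔ - 131)*136 = -395/3*136 = -53720/3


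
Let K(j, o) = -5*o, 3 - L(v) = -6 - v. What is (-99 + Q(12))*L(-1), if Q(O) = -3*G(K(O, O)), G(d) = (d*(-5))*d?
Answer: 431208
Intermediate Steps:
L(v) = 9 + v (L(v) = 3 - (-6 - v) = 3 + (6 + v) = 9 + v)
G(d) = -5*d² (G(d) = (-5*d)*d = -5*d²)
Q(O) = 375*O² (Q(O) = -(-15)*(-5*O)² = -(-15)*25*O² = -(-375)*O² = 375*O²)
(-99 + Q(12))*L(-1) = (-99 + 375*12²)*(9 - 1) = (-99 + 375*144)*8 = (-99 + 54000)*8 = 53901*8 = 431208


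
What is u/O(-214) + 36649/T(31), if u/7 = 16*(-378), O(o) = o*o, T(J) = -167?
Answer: -421361929/1911983 ≈ -220.38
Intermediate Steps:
O(o) = o**2
u = -42336 (u = 7*(16*(-378)) = 7*(-6048) = -42336)
u/O(-214) + 36649/T(31) = -42336/((-214)**2) + 36649/(-167) = -42336/45796 + 36649*(-1/167) = -42336*1/45796 - 36649/167 = -10584/11449 - 36649/167 = -421361929/1911983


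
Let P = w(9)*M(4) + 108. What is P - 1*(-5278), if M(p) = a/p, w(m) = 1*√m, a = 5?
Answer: 21559/4 ≈ 5389.8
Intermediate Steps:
w(m) = √m
M(p) = 5/p
P = 447/4 (P = √9*(5/4) + 108 = 3*(5*(¼)) + 108 = 3*(5/4) + 108 = 15/4 + 108 = 447/4 ≈ 111.75)
P - 1*(-5278) = 447/4 - 1*(-5278) = 447/4 + 5278 = 21559/4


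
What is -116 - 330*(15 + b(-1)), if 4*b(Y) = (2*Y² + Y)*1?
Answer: -10297/2 ≈ -5148.5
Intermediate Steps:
b(Y) = Y²/2 + Y/4 (b(Y) = ((2*Y² + Y)*1)/4 = ((Y + 2*Y²)*1)/4 = (Y + 2*Y²)/4 = Y²/2 + Y/4)
-116 - 330*(15 + b(-1)) = -116 - 330*(15 + (¼)*(-1)*(1 + 2*(-1))) = -116 - 330*(15 + (¼)*(-1)*(1 - 2)) = -116 - 330*(15 + (¼)*(-1)*(-1)) = -116 - 330*(15 + ¼) = -116 - 330*61/4 = -116 - 165*61/2 = -116 - 10065/2 = -10297/2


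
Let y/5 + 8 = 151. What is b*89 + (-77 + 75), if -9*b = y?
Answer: -63653/9 ≈ -7072.6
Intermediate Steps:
y = 715 (y = -40 + 5*151 = -40 + 755 = 715)
b = -715/9 (b = -1/9*715 = -715/9 ≈ -79.444)
b*89 + (-77 + 75) = -715/9*89 + (-77 + 75) = -63635/9 - 2 = -63653/9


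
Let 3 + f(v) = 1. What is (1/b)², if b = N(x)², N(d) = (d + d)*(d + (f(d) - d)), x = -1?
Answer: 1/256 ≈ 0.0039063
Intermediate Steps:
f(v) = -2 (f(v) = -3 + 1 = -2)
N(d) = -4*d (N(d) = (d + d)*(d + (-2 - d)) = (2*d)*(-2) = -4*d)
b = 16 (b = (-4*(-1))² = 4² = 16)
(1/b)² = (1/16)² = 1/256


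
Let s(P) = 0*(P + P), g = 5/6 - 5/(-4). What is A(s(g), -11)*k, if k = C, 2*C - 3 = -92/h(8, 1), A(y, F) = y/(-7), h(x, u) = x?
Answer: 0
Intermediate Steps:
g = 25/12 (g = 5*(⅙) - 5*(-¼) = ⅚ + 5/4 = 25/12 ≈ 2.0833)
s(P) = 0 (s(P) = 0*(2*P) = 0)
A(y, F) = -y/7 (A(y, F) = y*(-⅐) = -y/7)
C = -17/4 (C = 3/2 + (-92/8)/2 = 3/2 + (-92*⅛)/2 = 3/2 + (½)*(-23/2) = 3/2 - 23/4 = -17/4 ≈ -4.2500)
k = -17/4 ≈ -4.2500
A(s(g), -11)*k = -⅐*0*(-17/4) = 0*(-17/4) = 0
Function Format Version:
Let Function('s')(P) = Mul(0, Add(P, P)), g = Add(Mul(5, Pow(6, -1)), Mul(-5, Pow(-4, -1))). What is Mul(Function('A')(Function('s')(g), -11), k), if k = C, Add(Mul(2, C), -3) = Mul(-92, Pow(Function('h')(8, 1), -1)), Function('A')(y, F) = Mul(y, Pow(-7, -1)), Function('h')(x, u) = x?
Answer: 0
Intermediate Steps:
g = Rational(25, 12) (g = Add(Mul(5, Rational(1, 6)), Mul(-5, Rational(-1, 4))) = Add(Rational(5, 6), Rational(5, 4)) = Rational(25, 12) ≈ 2.0833)
Function('s')(P) = 0 (Function('s')(P) = Mul(0, Mul(2, P)) = 0)
Function('A')(y, F) = Mul(Rational(-1, 7), y) (Function('A')(y, F) = Mul(y, Rational(-1, 7)) = Mul(Rational(-1, 7), y))
C = Rational(-17, 4) (C = Add(Rational(3, 2), Mul(Rational(1, 2), Mul(-92, Pow(8, -1)))) = Add(Rational(3, 2), Mul(Rational(1, 2), Mul(-92, Rational(1, 8)))) = Add(Rational(3, 2), Mul(Rational(1, 2), Rational(-23, 2))) = Add(Rational(3, 2), Rational(-23, 4)) = Rational(-17, 4) ≈ -4.2500)
k = Rational(-17, 4) ≈ -4.2500
Mul(Function('A')(Function('s')(g), -11), k) = Mul(Mul(Rational(-1, 7), 0), Rational(-17, 4)) = Mul(0, Rational(-17, 4)) = 0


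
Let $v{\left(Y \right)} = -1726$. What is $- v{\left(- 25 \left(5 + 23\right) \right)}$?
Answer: $1726$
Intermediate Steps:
$- v{\left(- 25 \left(5 + 23\right) \right)} = \left(-1\right) \left(-1726\right) = 1726$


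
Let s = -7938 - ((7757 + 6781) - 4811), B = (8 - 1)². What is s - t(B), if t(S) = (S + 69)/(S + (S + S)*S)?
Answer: -85693033/4851 ≈ -17665.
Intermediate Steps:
B = 49 (B = 7² = 49)
t(S) = (69 + S)/(S + 2*S²) (t(S) = (69 + S)/(S + (2*S)*S) = (69 + S)/(S + 2*S²))
s = -17665 (s = -7938 - (14538 - 4811) = -7938 - 1*9727 = -7938 - 9727 = -17665)
s - t(B) = -17665 - (69 + 49)/(49*(1 + 2*49)) = -17665 - 118/(49*(1 + 98)) = -17665 - 118/(49*99) = -17665 - 1*118/4851 = -17665 - 118/4851 = -85693033/4851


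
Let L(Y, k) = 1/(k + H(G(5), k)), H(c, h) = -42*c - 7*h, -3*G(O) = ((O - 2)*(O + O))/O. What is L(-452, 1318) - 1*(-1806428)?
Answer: 14133492671/7824 ≈ 1.8064e+6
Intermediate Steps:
G(O) = 4/3 - 2*O/3 (G(O) = -(O - 2)*(O + O)/(3*O) = -(-2 + O)*(2*O)/(3*O) = -2*O*(-2 + O)/(3*O) = -(-4 + 2*O)/3 = 4/3 - 2*O/3)
L(Y, k) = 1/(84 - 6*k) (L(Y, k) = 1/(k + (-42*(4/3 - ⅔*5) - 7*k)) = 1/(k + (-42*(4/3 - 10/3) - 7*k)) = 1/(k + (-42*(-2) - 7*k)) = 1/(k + (84 - 7*k)) = 1/(84 - 6*k))
L(-452, 1318) - 1*(-1806428) = -1/(-84 + 6*1318) - 1*(-1806428) = -1/(-84 + 7908) + 1806428 = -1/7824 + 1806428 = 14133492671/7824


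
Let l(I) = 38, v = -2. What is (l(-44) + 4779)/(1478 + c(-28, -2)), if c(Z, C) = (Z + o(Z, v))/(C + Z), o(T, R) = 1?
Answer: 48170/14789 ≈ 3.2571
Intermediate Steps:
c(Z, C) = (1 + Z)/(C + Z) (c(Z, C) = (Z + 1)/(C + Z) = (1 + Z)/(C + Z))
(l(-44) + 4779)/(1478 + c(-28, -2)) = (38 + 4779)/(1478 + (1 - 28)/(-2 - 28)) = 4817/(1478 - 27/(-30)) = 4817/(1478 - 1/30*(-27)) = 4817/(1478 + 9/10) = 4817/(14789/10) = 4817*(10/14789) = 48170/14789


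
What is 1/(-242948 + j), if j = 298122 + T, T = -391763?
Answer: -1/336589 ≈ -2.9710e-6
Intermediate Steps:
j = -93641 (j = 298122 - 391763 = -93641)
1/(-242948 + j) = 1/(-242948 - 93641) = 1/(-336589) = -1/336589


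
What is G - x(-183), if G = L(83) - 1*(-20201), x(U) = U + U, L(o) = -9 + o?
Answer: 20641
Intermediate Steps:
x(U) = 2*U
G = 20275 (G = (-9 + 83) - 1*(-20201) = 74 + 20201 = 20275)
G - x(-183) = 20275 - 2*(-183) = 20275 - 1*(-366) = 20275 + 366 = 20641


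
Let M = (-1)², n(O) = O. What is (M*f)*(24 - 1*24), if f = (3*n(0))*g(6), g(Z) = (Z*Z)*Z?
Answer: 0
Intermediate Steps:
g(Z) = Z³ (g(Z) = Z²*Z = Z³)
M = 1
f = 0 (f = (3*0)*6³ = 0*216 = 0)
(M*f)*(24 - 1*24) = (1*0)*(24 - 1*24) = 0*(24 - 24) = 0*0 = 0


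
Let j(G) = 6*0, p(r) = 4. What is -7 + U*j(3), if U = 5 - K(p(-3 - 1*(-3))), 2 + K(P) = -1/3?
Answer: -7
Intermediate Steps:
j(G) = 0
K(P) = -7/3 (K(P) = -2 - 1/3 = -7/3)
U = 22/3 (U = 5 - 1*(-7/3) = 5 + 7/3 = 22/3 ≈ 7.3333)
-7 + U*j(3) = -7 + (22/3)*0 = -7 + 0 = -7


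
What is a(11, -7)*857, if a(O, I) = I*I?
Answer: 41993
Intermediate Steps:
a(O, I) = I²
a(11, -7)*857 = (-7)²*857 = 49*857 = 41993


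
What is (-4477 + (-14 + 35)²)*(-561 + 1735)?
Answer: -4738264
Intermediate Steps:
(-4477 + (-14 + 35)²)*(-561 + 1735) = (-4477 + 21²)*1174 = (-4477 + 441)*1174 = -4036*1174 = -4738264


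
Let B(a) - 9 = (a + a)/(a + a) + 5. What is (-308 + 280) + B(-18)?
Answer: -13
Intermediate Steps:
B(a) = 15 (B(a) = 9 + ((a + a)/(a + a) + 5) = 9 + ((2*a)/((2*a)) + 5) = 9 + ((2*a)*(1/(2*a)) + 5) = 9 + (1 + 5) = 9 + 6 = 15)
(-308 + 280) + B(-18) = (-308 + 280) + 15 = -28 + 15 = -13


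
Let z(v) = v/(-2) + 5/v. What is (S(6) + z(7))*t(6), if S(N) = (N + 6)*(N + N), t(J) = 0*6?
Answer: 0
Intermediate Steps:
t(J) = 0
S(N) = 2*N*(6 + N) (S(N) = (6 + N)*(2*N) = 2*N*(6 + N))
z(v) = 5/v - v/2 (z(v) = v*(-½) + 5/v = -v/2 + 5/v = 5/v - v/2)
(S(6) + z(7))*t(6) = (2*6*(6 + 6) + (5/7 - ½*7))*0 = (2*6*12 + (5*(⅐) - 7/2))*0 = (144 + (5/7 - 7/2))*0 = (144 - 39/14)*0 = (1977/14)*0 = 0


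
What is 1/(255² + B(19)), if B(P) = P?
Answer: 1/65044 ≈ 1.5374e-5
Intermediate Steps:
1/(255² + B(19)) = 1/(255² + 19) = 1/(65025 + 19) = 1/65044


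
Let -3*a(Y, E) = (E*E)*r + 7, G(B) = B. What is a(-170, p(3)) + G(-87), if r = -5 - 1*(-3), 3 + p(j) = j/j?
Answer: -260/3 ≈ -86.667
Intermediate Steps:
p(j) = -2 (p(j) = -3 + j/j = -3 + 1 = -2)
r = -2 (r = -5 + 3 = -2)
a(Y, E) = -7/3 + 2*E²/3 (a(Y, E) = -((E*E)*(-2) + 7)/3 = -(E²*(-2) + 7)/3 = -(-2*E² + 7)/3 = -(7 - 2*E²)/3 = -7/3 + 2*E²/3)
a(-170, p(3)) + G(-87) = (-7/3 + (⅔)*(-2)²) - 87 = (-7/3 + (⅔)*4) - 87 = (-7/3 + 8/3) - 87 = ⅓ - 87 = -260/3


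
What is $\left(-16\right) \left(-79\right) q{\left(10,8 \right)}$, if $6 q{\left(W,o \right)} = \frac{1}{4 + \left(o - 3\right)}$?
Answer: $\frac{632}{27} \approx 23.407$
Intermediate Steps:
$q{\left(W,o \right)} = \frac{1}{6 \left(1 + o\right)}$ ($q{\left(W,o \right)} = \frac{1}{6 \left(4 + \left(o - 3\right)\right)} = \frac{1}{6 \left(4 + \left(-3 + o\right)\right)} = \frac{1}{6 \left(1 + o\right)}$)
$\left(-16\right) \left(-79\right) q{\left(10,8 \right)} = \left(-16\right) \left(-79\right) \frac{1}{6 \left(1 + 8\right)} = 1264 \frac{1}{6 \cdot 9} = 1264 \cdot \frac{1}{6} \cdot \frac{1}{9} = 1264 \cdot \frac{1}{54} = \frac{632}{27}$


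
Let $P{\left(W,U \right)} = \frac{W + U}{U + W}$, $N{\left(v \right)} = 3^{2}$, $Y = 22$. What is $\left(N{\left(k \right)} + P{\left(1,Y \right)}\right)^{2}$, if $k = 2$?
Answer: $100$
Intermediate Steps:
$N{\left(v \right)} = 9$
$P{\left(W,U \right)} = 1$ ($P{\left(W,U \right)} = \frac{U + W}{U + W} = 1$)
$\left(N{\left(k \right)} + P{\left(1,Y \right)}\right)^{2} = \left(9 + 1\right)^{2} = 10^{2} = 100$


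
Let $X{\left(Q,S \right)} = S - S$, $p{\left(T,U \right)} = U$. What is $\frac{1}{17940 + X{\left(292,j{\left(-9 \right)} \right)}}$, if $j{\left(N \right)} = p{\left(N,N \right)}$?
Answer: $\frac{1}{17940} \approx 5.5741 \cdot 10^{-5}$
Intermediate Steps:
$j{\left(N \right)} = N$
$X{\left(Q,S \right)} = 0$
$\frac{1}{17940 + X{\left(292,j{\left(-9 \right)} \right)}} = \frac{1}{17940 + 0} = \frac{1}{17940}$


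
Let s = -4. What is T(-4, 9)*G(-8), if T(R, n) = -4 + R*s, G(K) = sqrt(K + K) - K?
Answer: 96 + 48*I ≈ 96.0 + 48.0*I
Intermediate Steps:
G(K) = -K + sqrt(2)*sqrt(K) (G(K) = sqrt(2*K) - K = sqrt(2)*sqrt(K) - K = -K + sqrt(2)*sqrt(K))
T(R, n) = -4 - 4*R (T(R, n) = -4 + R*(-4) = -4 - 4*R)
T(-4, 9)*G(-8) = (-4 - 4*(-4))*(-1*(-8) + sqrt(2)*sqrt(-8)) = (-4 + 16)*(8 + sqrt(2)*(2*I*sqrt(2))) = 12*(8 + 4*I) = 96 + 48*I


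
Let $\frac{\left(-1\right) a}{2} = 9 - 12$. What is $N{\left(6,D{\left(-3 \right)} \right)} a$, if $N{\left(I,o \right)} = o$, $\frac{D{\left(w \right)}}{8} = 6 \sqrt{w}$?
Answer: $288 i \sqrt{3} \approx 498.83 i$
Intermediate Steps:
$D{\left(w \right)} = 48 \sqrt{w}$ ($D{\left(w \right)} = 8 \cdot 6 \sqrt{w} = 48 \sqrt{w}$)
$a = 6$ ($a = - 2 \left(9 - 12\right) = \left(-2\right) \left(-3\right) = 6$)
$N{\left(6,D{\left(-3 \right)} \right)} a = 48 \sqrt{-3} \cdot 6 = 48 i \sqrt{3} \cdot 6 = 288 i \sqrt{3}$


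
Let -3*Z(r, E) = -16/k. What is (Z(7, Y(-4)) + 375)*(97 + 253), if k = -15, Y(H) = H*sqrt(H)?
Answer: 1180130/9 ≈ 1.3113e+5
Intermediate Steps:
Y(H) = H**(3/2)
Z(r, E) = -16/45 (Z(r, E) = -(-16)/(3*(-15)) = -(-16)*(-1)/(3*15) = -1/3*16/15 = -16/45)
(Z(7, Y(-4)) + 375)*(97 + 253) = (-16/45 + 375)*(97 + 253) = (16859/45)*350 = 1180130/9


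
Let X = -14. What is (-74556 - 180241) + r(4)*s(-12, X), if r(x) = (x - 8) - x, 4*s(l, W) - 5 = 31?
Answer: -254869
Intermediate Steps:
s(l, W) = 9 (s(l, W) = 5/4 + (¼)*31 = 5/4 + 31/4 = 9)
r(x) = -8 (r(x) = (-8 + x) - x = -8)
(-74556 - 180241) + r(4)*s(-12, X) = (-74556 - 180241) - 8*9 = -254797 - 72 = -254869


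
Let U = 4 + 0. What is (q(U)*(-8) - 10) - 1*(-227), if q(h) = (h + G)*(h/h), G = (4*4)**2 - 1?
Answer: -1855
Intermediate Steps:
U = 4
G = 255 (G = 16**2 - 1 = 256 - 1 = 255)
q(h) = 255 + h (q(h) = (h + 255)*(h/h) = (255 + h)*1 = 255 + h)
(q(U)*(-8) - 10) - 1*(-227) = ((255 + 4)*(-8) - 10) - 1*(-227) = (259*(-8) - 10) + 227 = (-2072 - 10) + 227 = -2082 + 227 = -1855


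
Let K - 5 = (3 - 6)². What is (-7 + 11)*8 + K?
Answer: 46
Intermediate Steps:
K = 14 (K = 5 + (3 - 6)² = 5 + (-3)² = 5 + 9 = 14)
(-7 + 11)*8 + K = (-7 + 11)*8 + 14 = 4*8 + 14 = 32 + 14 = 46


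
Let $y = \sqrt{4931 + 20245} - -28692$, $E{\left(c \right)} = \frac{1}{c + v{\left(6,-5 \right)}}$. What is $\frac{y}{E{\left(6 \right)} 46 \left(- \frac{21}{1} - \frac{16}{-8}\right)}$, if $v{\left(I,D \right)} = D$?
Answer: $- \frac{14346}{437} - \frac{\sqrt{6294}}{437} \approx -33.01$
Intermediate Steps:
$E{\left(c \right)} = \frac{1}{-5 + c}$ ($E{\left(c \right)} = \frac{1}{c - 5} = \frac{1}{-5 + c}$)
$y = 28692 + 2 \sqrt{6294}$ ($y = \sqrt{25176} + 28692 = 2 \sqrt{6294} + 28692 = 28692 + 2 \sqrt{6294} \approx 28851.0$)
$\frac{y}{E{\left(6 \right)} 46 \left(- \frac{21}{1} - \frac{16}{-8}\right)} = \frac{28692 + 2 \sqrt{6294}}{\frac{1}{-5 + 6} \cdot 46 \left(- \frac{21}{1} - \frac{16}{-8}\right)} = \frac{28692 + 2 \sqrt{6294}}{1^{-1} \cdot 46 \left(\left(-21\right) 1 - -2\right)} = \frac{28692 + 2 \sqrt{6294}}{1 \cdot 46 \left(-21 + 2\right)} = \frac{28692 + 2 \sqrt{6294}}{46 \left(-19\right)} = \frac{28692 + 2 \sqrt{6294}}{-874} = \left(28692 + 2 \sqrt{6294}\right) \left(- \frac{1}{874}\right) = - \frac{14346}{437} - \frac{\sqrt{6294}}{437}$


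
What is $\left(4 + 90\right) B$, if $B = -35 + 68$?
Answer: $3102$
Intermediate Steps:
$B = 33$
$\left(4 + 90\right) B = \left(4 + 90\right) 33 = 94 \cdot 33 = 3102$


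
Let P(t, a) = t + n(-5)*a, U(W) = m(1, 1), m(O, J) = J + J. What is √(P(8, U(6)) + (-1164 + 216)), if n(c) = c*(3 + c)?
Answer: 2*I*√230 ≈ 30.332*I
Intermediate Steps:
m(O, J) = 2*J
U(W) = 2 (U(W) = 2*1 = 2)
P(t, a) = t + 10*a (P(t, a) = t + (-5*(3 - 5))*a = t + (-5*(-2))*a = t + 10*a)
√(P(8, U(6)) + (-1164 + 216)) = √((8 + 10*2) + (-1164 + 216)) = √((8 + 20) - 948) = √(28 - 948) = √(-920) = 2*I*√230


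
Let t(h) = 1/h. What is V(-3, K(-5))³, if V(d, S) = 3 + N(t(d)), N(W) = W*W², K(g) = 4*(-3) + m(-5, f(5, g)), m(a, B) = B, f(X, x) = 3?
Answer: 512000/19683 ≈ 26.012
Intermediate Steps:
K(g) = -9 (K(g) = 4*(-3) + 3 = -12 + 3 = -9)
t(h) = 1/h
N(W) = W³
V(d, S) = 3 + d⁻³ (V(d, S) = 3 + (1/d)³ = 3 + d⁻³)
V(-3, K(-5))³ = (3 + (-3)⁻³)³ = (3 - 1/27)³ = (80/27)³ = 512000/19683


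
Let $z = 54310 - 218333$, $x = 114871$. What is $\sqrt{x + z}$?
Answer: $128 i \sqrt{3} \approx 221.7 i$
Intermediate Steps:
$z = -164023$
$\sqrt{x + z} = \sqrt{114871 - 164023} = \sqrt{-49152} = 128 i \sqrt{3}$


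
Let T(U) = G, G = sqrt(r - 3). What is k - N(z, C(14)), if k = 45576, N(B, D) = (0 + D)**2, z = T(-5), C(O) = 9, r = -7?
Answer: 45495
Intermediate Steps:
G = I*sqrt(10) (G = sqrt(-7 - 3) = sqrt(-10) = I*sqrt(10) ≈ 3.1623*I)
T(U) = I*sqrt(10)
z = I*sqrt(10) ≈ 3.1623*I
N(B, D) = D**2
k - N(z, C(14)) = 45576 - 1*9**2 = 45576 - 1*81 = 45576 - 81 = 45495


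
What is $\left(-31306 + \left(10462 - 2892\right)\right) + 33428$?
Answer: $9692$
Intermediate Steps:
$\left(-31306 + \left(10462 - 2892\right)\right) + 33428 = \left(-31306 + 7570\right) + 33428 = -23736 + 33428 = 9692$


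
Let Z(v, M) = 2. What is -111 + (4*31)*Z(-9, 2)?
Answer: 137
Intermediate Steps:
-111 + (4*31)*Z(-9, 2) = -111 + (4*31)*2 = -111 + 124*2 = -111 + 248 = 137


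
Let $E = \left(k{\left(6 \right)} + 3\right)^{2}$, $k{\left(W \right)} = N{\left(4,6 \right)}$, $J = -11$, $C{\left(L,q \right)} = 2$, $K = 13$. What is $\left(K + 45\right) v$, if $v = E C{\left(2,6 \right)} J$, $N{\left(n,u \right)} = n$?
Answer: $-62524$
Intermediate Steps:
$k{\left(W \right)} = 4$
$E = 49$ ($E = \left(4 + 3\right)^{2} = 7^{2} = 49$)
$v = -1078$ ($v = 49 \cdot 2 \left(-11\right) = 98 \left(-11\right) = -1078$)
$\left(K + 45\right) v = \left(13 + 45\right) \left(-1078\right) = 58 \left(-1078\right) = -62524$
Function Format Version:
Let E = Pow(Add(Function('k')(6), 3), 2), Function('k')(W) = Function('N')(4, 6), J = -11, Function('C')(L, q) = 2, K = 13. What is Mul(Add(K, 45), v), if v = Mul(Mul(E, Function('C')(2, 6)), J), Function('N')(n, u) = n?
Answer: -62524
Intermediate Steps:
Function('k')(W) = 4
E = 49 (E = Pow(Add(4, 3), 2) = Pow(7, 2) = 49)
v = -1078 (v = Mul(Mul(49, 2), -11) = Mul(98, -11) = -1078)
Mul(Add(K, 45), v) = Mul(Add(13, 45), -1078) = Mul(58, -1078) = -62524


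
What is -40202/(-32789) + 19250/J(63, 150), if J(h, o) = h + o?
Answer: 639751276/6984057 ≈ 91.602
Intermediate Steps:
-40202/(-32789) + 19250/J(63, 150) = -40202/(-32789) + 19250/(63 + 150) = -40202*(-1/32789) + 19250/213 = 40202/32789 + 19250*(1/213) = 40202/32789 + 19250/213 = 639751276/6984057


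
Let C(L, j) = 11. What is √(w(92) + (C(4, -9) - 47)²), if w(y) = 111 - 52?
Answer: √1355 ≈ 36.810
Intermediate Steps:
w(y) = 59
√(w(92) + (C(4, -9) - 47)²) = √(59 + (11 - 47)²) = √(59 + (-36)²) = √(59 + 1296) = √1355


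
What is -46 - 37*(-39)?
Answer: 1397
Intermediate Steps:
-46 - 37*(-39) = -46 + 1443 = 1397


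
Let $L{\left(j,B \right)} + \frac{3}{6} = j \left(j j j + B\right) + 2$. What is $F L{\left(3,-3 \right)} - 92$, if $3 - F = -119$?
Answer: $8875$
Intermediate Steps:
$F = 122$ ($F = 3 - -119 = 3 + 119 = 122$)
$L{\left(j,B \right)} = \frac{3}{2} + j \left(B + j^{3}\right)$ ($L{\left(j,B \right)} = - \frac{1}{2} + \left(j \left(j j j + B\right) + 2\right) = - \frac{1}{2} + \left(j \left(j^{2} j + B\right) + 2\right) = - \frac{1}{2} + \left(j \left(j^{3} + B\right) + 2\right) = - \frac{1}{2} + \left(j \left(B + j^{3}\right) + 2\right) = - \frac{1}{2} + \left(2 + j \left(B + j^{3}\right)\right) = \frac{3}{2} + j \left(B + j^{3}\right)$)
$F L{\left(3,-3 \right)} - 92 = 122 \left(\frac{3}{2} + 3^{4} - 9\right) - 92 = 122 \left(\frac{3}{2} + 81 - 9\right) - 92 = 122 \cdot \frac{147}{2} - 92 = 8967 - 92 = 8875$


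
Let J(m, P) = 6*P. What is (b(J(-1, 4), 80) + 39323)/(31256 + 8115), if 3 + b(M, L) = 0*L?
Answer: 39320/39371 ≈ 0.99870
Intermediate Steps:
b(M, L) = -3 (b(M, L) = -3 + 0*L = -3 + 0 = -3)
(b(J(-1, 4), 80) + 39323)/(31256 + 8115) = (-3 + 39323)/(31256 + 8115) = 39320/39371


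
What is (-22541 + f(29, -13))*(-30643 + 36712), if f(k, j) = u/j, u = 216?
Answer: -1779728181/13 ≈ -1.3690e+8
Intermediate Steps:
f(k, j) = 216/j
(-22541 + f(29, -13))*(-30643 + 36712) = (-22541 + 216/(-13))*(-30643 + 36712) = (-22541 + 216*(-1/13))*6069 = (-22541 - 216/13)*6069 = -293249/13*6069 = -1779728181/13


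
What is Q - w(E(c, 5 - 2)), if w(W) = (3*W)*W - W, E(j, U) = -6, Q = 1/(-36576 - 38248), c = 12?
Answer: -8529937/74824 ≈ -114.00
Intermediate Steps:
Q = -1/74824 (Q = 1/(-74824) = -1/74824 ≈ -1.3365e-5)
w(W) = -W + 3*W² (w(W) = 3*W² - W = -W + 3*W²)
Q - w(E(c, 5 - 2)) = -1/74824 - (-6)*(-1 + 3*(-6)) = -1/74824 - (-6)*(-1 - 18) = -1/74824 - (-6)*(-19) = -1/74824 - 1*114 = -1/74824 - 114 = -8529937/74824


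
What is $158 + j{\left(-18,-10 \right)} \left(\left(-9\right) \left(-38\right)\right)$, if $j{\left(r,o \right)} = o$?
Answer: $-3262$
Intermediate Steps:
$158 + j{\left(-18,-10 \right)} \left(\left(-9\right) \left(-38\right)\right) = 158 - 10 \left(\left(-9\right) \left(-38\right)\right) = 158 - 3420 = -3262$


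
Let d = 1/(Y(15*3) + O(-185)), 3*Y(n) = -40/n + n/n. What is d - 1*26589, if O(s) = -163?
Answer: -116991627/4400 ≈ -26589.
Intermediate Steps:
Y(n) = ⅓ - 40/(3*n) (Y(n) = (-40/n + n/n)/3 = (-40/n + 1)/3 = (1 - 40/n)/3 = ⅓ - 40/(3*n))
d = -27/4400 (d = 1/((-40 + 15*3)/(3*((15*3))) - 163) = 1/((⅓)*(-40 + 45)/45 - 163) = 1/((⅓)*(1/45)*5 - 163) = 1/(1/27 - 163) = 1/(-4400/27) = -27/4400 ≈ -0.0061364)
d - 1*26589 = -27/4400 - 1*26589 = -27/4400 - 26589 = -116991627/4400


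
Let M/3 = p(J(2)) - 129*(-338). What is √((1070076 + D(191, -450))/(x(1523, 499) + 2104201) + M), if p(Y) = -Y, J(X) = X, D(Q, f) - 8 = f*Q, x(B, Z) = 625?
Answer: √144871082289732871/1052413 ≈ 361.66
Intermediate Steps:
D(Q, f) = 8 + Q*f (D(Q, f) = 8 + f*Q = 8 + Q*f)
M = 130800 (M = 3*(-1*2 - 129*(-338)) = 3*(-2 + 43602) = 3*43600 = 130800)
√((1070076 + D(191, -450))/(x(1523, 499) + 2104201) + M) = √((1070076 + (8 + 191*(-450)))/(625 + 2104201) + 130800) = √((1070076 + (8 - 85950))/2104826 + 130800) = √((1070076 - 85942)*(1/2104826) + 130800) = √(984134*(1/2104826) + 130800) = √(492067/1052413 + 130800) = √(137656112467/1052413) = √144871082289732871/1052413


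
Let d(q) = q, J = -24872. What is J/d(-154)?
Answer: 12436/77 ≈ 161.51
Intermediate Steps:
J/d(-154) = -24872/(-154) = -24872*(-1/154) = 12436/77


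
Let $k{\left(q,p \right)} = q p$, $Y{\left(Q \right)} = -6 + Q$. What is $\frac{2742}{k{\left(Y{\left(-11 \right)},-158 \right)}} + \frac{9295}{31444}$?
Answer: $\frac{55592909}{42229292} \approx 1.3165$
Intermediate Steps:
$k{\left(q,p \right)} = p q$
$\frac{2742}{k{\left(Y{\left(-11 \right)},-158 \right)}} + \frac{9295}{31444} = \frac{2742}{\left(-158\right) \left(-6 - 11\right)} + \frac{9295}{31444} = \frac{2742}{\left(-158\right) \left(-17\right)} + 9295 \cdot \frac{1}{31444} = \frac{2742}{2686} + \frac{9295}{31444} = 2742 \cdot \frac{1}{2686} + \frac{9295}{31444} = \frac{1371}{1343} + \frac{9295}{31444} = \frac{55592909}{42229292}$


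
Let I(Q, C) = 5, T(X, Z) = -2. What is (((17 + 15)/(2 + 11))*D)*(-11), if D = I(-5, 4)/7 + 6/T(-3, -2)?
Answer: 5632/91 ≈ 61.890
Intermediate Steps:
D = -16/7 (D = 5/7 + 6/(-2) = 5*(⅐) + 6*(-½) = 5/7 - 3 = -16/7 ≈ -2.2857)
(((17 + 15)/(2 + 11))*D)*(-11) = (((17 + 15)/(2 + 11))*(-16/7))*(-11) = ((32/13)*(-16/7))*(-11) = -512/91*(-11) = 5632/91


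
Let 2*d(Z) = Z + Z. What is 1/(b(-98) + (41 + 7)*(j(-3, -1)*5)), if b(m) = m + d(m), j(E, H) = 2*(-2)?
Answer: -1/1156 ≈ -0.00086505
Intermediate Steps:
d(Z) = Z (d(Z) = (Z + Z)/2 = (2*Z)/2 = Z)
j(E, H) = -4
b(m) = 2*m (b(m) = m + m = 2*m)
1/(b(-98) + (41 + 7)*(j(-3, -1)*5)) = 1/(2*(-98) + (41 + 7)*(-4*5)) = 1/(-196 + 48*(-20)) = 1/(-196 - 960) = 1/(-1156) = -1/1156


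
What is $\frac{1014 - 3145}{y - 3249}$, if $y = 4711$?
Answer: $- \frac{2131}{1462} \approx -1.4576$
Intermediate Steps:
$\frac{1014 - 3145}{y - 3249} = \frac{1014 - 3145}{4711 - 3249} = - \frac{2131}{1462}$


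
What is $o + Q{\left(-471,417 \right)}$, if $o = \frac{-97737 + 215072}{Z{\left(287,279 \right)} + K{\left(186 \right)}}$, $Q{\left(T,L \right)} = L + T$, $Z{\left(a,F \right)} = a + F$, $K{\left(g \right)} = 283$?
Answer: $\frac{71489}{849} \approx 84.204$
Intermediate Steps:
$Z{\left(a,F \right)} = F + a$
$o = \frac{117335}{849}$ ($o = \frac{-97737 + 215072}{\left(279 + 287\right) + 283} = \frac{117335}{566 + 283} = \frac{117335}{849} \approx 138.2$)
$o + Q{\left(-471,417 \right)} = \frac{117335}{849} + \left(417 - 471\right) = \frac{117335}{849} - 54 = \frac{71489}{849}$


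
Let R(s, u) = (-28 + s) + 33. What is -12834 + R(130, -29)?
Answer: -12699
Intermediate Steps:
R(s, u) = 5 + s
-12834 + R(130, -29) = -12834 + (5 + 130) = -12834 + 135 = -12699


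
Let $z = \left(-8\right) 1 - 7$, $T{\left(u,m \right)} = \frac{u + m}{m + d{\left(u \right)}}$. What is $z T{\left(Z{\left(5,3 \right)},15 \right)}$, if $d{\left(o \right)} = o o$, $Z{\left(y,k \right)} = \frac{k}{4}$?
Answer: $- \frac{1260}{83} \approx -15.181$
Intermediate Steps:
$Z{\left(y,k \right)} = \frac{k}{4}$ ($Z{\left(y,k \right)} = k \frac{1}{4} = \frac{k}{4}$)
$d{\left(o \right)} = o^{2}$
$T{\left(u,m \right)} = \frac{m + u}{m + u^{2}}$ ($T{\left(u,m \right)} = \frac{u + m}{m + u^{2}} = \frac{m + u}{m + u^{2}}$)
$z = -15$ ($z = -8 - 7 = -15$)
$z T{\left(Z{\left(5,3 \right)},15 \right)} = - 15 \frac{15 + \frac{1}{4} \cdot 3}{15 + \left(\frac{1}{4} \cdot 3\right)^{2}} = - 15 \frac{15 + \frac{3}{4}}{15 + \left(\frac{3}{4}\right)^{2}} = - 15 \frac{1}{15 + \frac{9}{16}} \cdot \frac{63}{4} = - 15 \frac{1}{\frac{249}{16}} \cdot \frac{63}{4} = - 15 \cdot \frac{16}{249} \cdot \frac{63}{4} = \left(-15\right) \frac{84}{83} = - \frac{1260}{83}$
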